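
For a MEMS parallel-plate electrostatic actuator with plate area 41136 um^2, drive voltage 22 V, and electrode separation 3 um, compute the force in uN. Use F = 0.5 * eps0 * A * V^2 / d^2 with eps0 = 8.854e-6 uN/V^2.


Step 1: Identify parameters.
eps0 = 8.854e-6 uN/V^2, A = 41136 um^2, V = 22 V, d = 3 um
Step 2: Compute V^2 = 22^2 = 484
Step 3: Compute d^2 = 3^2 = 9
Step 4: F = 0.5 * 8.854e-6 * 41136 * 484 / 9
F = 9.793 uN


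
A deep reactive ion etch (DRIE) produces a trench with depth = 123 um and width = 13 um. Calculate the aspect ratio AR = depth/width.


Step 1: AR = depth / width
Step 2: AR = 123 / 13
AR = 9.5


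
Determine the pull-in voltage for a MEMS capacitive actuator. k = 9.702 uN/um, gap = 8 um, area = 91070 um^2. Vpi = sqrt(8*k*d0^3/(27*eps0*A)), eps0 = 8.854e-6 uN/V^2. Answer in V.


Step 1: Compute numerator: 8 * k * d0^3 = 8 * 9.702 * 8^3 = 39739.392
Step 2: Compute denominator: 27 * eps0 * A = 27 * 8.854e-6 * 91070 = 21.771012
Step 3: Vpi = sqrt(39739.392 / 21.771012)
Vpi = 42.72 V


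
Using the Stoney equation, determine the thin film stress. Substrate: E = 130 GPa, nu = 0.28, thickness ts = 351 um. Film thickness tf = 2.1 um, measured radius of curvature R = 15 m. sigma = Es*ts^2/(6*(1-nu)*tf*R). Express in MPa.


Step 1: Compute numerator: Es * ts^2 = 130 * 351^2 = 16016130 (GPa*um^2)
Step 2: Compute denominator (R in um): 6*(1-nu)*tf*R = 6*0.72*2.1*15e6 = 136080000.0 (um^2)
Step 3: sigma (GPa) = 16016130 / 136080000.0 = 1.17696e-01 GPa
Step 4: Convert to MPa (x1000): sigma = 117.7 MPa


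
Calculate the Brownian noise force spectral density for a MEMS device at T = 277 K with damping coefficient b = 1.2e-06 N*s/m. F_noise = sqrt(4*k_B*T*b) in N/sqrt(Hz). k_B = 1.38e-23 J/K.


Step 1: Compute 4 * k_B * T * b
= 4 * 1.38e-23 * 277 * 1.2e-06
= 1.8348e-26 N^2/Hz
Step 2: F_noise = sqrt(1.8348e-26)
F_noise = 1.35e-13 N/sqrt(Hz)


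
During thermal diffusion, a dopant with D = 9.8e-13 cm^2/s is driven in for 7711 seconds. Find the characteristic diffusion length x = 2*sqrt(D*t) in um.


Step 1: Compute D*t = 9.8e-13 * 7711 = 7.55678e-09 cm^2
Step 2: sqrt(D*t) = 8.69297e-05 cm
Step 3: x = 2 * 8.69297e-05 cm = 1.738594e-04 cm
Step 4: Convert to um (1 cm = 1e4 um): x = 1.739 um


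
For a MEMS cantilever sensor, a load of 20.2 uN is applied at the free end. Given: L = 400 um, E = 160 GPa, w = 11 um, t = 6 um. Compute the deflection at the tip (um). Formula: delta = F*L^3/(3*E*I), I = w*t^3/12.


Step 1: Calculate the second moment of area.
I = w * t^3 / 12 = 11 * 6^3 / 12 = 198.0 um^4
Step 2: Convert E to consistent units (1 GPa = 1000 uN/um^2).
E = 160 GPa = 160000 uN/um^2
Step 3: Calculate tip deflection.
delta = F * L^3 / (3 * E * I)
delta = 20.2 * 400^3 / (3 * 160000 * 198.0)
delta = 13.6027 um


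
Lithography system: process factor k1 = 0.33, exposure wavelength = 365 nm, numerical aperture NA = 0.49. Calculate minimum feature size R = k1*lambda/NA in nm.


Step 1: Identify values: k1 = 0.33, lambda = 365 nm, NA = 0.49
Step 2: R = k1 * lambda / NA
R = 0.33 * 365 / 0.49
R = 245.8 nm


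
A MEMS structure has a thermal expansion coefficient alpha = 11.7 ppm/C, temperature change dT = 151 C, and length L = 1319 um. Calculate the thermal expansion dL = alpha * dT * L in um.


Step 1: Convert CTE: alpha = 11.7 ppm/C = 11.7e-6 /C
Step 2: dL = 11.7e-6 * 151 * 1319
dL = 2.3303 um


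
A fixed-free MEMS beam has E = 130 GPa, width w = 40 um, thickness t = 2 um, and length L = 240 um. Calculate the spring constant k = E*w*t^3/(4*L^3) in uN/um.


Step 1: Convert E to consistent units (1 GPa = 1000 uN/um^2).
E = 130 GPa = 130000 uN/um^2
Step 2: Compute t^3 = 2^3 = 8
Step 3: Compute L^3 = 240^3 = 13824000
Step 4: k = 130000 * 40 * 8 / (4 * 13824000)
k = 0.7523 uN/um


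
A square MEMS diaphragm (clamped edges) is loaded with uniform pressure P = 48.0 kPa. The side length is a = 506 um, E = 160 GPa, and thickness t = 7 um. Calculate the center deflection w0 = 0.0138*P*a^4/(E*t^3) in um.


Step 1: Convert pressure to compatible units (E is in GPa, so P in GPa).
P = 48.0 kPa = 48.0e-6 GPa
Step 2: Compute numerator: 0.0138 * P * a^4.
a^4 = 506^4 = 65554433296
numerator = 0.0138 * 48.0e-6 * 65554433296 = 4.34233e+04
Step 3: Compute denominator: E * t^3 = 160 * 7^3 = 54880
Step 4: w0 = numerator / denominator = 4.34233e+04 / 54880 = 0.7912 um


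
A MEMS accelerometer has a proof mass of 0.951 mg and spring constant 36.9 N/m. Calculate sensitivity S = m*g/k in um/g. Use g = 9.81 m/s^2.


Step 1: Convert mass: m = 0.951 mg = 9.51e-07 kg
Step 2: S = m * g / k = 9.51e-07 * 9.81 / 36.9
Step 3: S = 2.53e-07 m/g
Step 4: Convert to um/g: S = 0.253 um/g


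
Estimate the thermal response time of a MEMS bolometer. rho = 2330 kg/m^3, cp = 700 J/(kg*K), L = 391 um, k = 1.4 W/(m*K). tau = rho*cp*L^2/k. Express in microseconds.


Step 1: Convert L to m: L = 391e-6 m
Step 2: L^2 = (391e-6)^2 = 1.52881e-07 m^2
Step 3: tau = 2330 * 700 * 1.52881e-07 / 1.4 = 1.78106365e-01 s
Step 4: Convert to microseconds (multiply by 1e6).
tau = 178106.365 us


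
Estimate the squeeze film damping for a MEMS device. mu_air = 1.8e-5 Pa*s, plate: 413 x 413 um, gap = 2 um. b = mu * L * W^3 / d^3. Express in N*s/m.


Step 1: Convert to SI.
L = 413e-6 m, W = 413e-6 m, d = 2e-6 m
Step 2: W^3 = (413e-6)^3 = 7.04e-11 m^3
Step 3: d^3 = (2e-6)^3 = 8.00e-18 m^3
Step 4: b = 1.8e-5 * 413e-6 * 7.04e-11 / 8.00e-18
b = 6.55e-02 N*s/m


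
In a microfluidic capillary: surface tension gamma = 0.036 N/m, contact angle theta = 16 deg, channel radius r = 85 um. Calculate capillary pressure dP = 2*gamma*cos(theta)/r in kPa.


Step 1: cos(16 deg) = 0.9613
Step 2: Convert r to m: r = 85e-6 m
Step 3: dP = 2 * 0.036 * 0.9613 / 85e-6 = 814.3 Pa
Step 4: Convert Pa to kPa (divide by 1000).
dP = 0.81 kPa


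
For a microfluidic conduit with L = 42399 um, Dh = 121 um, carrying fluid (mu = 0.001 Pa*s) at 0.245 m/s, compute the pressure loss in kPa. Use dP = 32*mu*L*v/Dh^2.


Step 1: Convert to SI: L = 42399e-6 m, Dh = 121e-6 m
Step 2: dP = 32 * 0.001 * 42399e-6 * 0.245 / (121e-6)^2
Step 3: dP = 22703.92 Pa
Step 4: Convert to kPa: dP = 22.7 kPa


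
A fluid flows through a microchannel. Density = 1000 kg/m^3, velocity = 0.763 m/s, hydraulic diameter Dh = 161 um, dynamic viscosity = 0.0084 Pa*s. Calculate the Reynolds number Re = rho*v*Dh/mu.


Step 1: Convert Dh to meters: Dh = 161e-6 m
Step 2: Re = rho * v * Dh / mu
Re = 1000 * 0.763 * 161e-6 / 0.0084
Re = 14.624


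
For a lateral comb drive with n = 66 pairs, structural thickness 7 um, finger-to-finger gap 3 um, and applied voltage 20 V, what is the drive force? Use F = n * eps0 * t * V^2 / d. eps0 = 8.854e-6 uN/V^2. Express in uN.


Step 1: Parameters: n=66, eps0=8.854e-6 uN/V^2, t=7 um, V=20 V, d=3 um
Step 2: V^2 = 400
Step 3: F = 66 * 8.854e-6 * 7 * 400 / 3
F = 0.545 uN


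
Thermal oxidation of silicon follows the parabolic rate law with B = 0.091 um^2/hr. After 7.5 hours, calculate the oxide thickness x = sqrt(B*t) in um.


Step 1: Compute B*t = 0.091 * 7.5 = 0.6825
Step 2: x = sqrt(0.6825)
x = 0.826 um


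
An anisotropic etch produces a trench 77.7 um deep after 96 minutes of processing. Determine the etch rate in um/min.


Step 1: Etch rate = depth / time
Step 2: rate = 77.7 / 96
rate = 0.809 um/min


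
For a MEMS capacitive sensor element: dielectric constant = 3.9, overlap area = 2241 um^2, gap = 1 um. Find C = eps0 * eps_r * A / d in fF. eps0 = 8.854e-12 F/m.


Step 1: Convert area to m^2: A = 2241e-12 m^2
Step 2: Convert gap to m: d = 1e-6 m
Step 3: C = eps0 * eps_r * A / d
C = 8.854e-12 * 3.9 * 2241e-12 / 1e-6
Step 4: Convert to fF (multiply by 1e15).
C = 77.38 fF


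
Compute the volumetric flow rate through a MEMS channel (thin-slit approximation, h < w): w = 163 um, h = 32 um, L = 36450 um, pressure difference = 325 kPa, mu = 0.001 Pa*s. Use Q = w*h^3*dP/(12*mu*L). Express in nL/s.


Step 1: Convert all dimensions to SI (meters).
w = 163e-6 m, h = 32e-6 m, L = 36450e-6 m, dP = 325e3 Pa
Step 2: Q = w * h^3 * dP / (12 * mu * L)
Q = 163e-6 * (32e-6)^3 * 325e3 / (12 * 0.001 * 36450e-6) = 3.9686438e-09 m^3/s
Step 3: Convert Q from m^3/s to nL/s (1 m^3 = 1e12 nL, so multiply by 1e12).
Q = 3968.644 nL/s


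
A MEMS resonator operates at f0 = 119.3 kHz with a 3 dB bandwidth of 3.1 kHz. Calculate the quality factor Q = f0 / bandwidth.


Step 1: Q = f0 / bandwidth
Step 2: Q = 119.3 / 3.1
Q = 38.5


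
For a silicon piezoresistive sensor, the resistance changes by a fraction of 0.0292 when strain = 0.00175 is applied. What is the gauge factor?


Step 1: Identify values.
dR/R = 0.0292, strain = 0.00175
Step 2: GF = (dR/R) / strain = 0.0292 / 0.00175
GF = 16.7


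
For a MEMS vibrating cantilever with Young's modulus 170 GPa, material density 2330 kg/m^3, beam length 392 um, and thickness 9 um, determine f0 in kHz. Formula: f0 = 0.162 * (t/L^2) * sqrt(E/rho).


Step 1: Convert units to SI.
t_SI = 9e-6 m, L_SI = 392e-6 m
Step 2: Calculate sqrt(E/rho).
sqrt(170e9 / 2330) = 8541.74 m/s
Step 3: Compute f0.
f0 = 0.162 * 9e-6 / (392e-6)^2 * 8541.74 = 81046.0 Hz = 81.05 kHz


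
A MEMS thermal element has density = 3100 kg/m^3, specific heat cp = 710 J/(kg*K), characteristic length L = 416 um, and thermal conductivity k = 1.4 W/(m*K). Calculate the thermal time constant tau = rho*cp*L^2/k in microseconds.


Step 1: Convert L to m: L = 416e-6 m
Step 2: L^2 = (416e-6)^2 = 1.73056e-07 m^2
Step 3: tau = 3100 * 710 * 1.73056e-07 / 1.4 = 2.7206875429e-01 s
Step 4: Convert to microseconds (multiply by 1e6).
tau = 272068.754 us


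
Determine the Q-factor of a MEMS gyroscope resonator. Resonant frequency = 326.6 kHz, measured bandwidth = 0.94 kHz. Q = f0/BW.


Step 1: Q = f0 / bandwidth
Step 2: Q = 326.6 / 0.94
Q = 347.4


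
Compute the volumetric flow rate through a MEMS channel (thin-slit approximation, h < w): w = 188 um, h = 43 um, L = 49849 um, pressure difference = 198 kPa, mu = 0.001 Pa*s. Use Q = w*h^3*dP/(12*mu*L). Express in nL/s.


Step 1: Convert all dimensions to SI (meters).
w = 188e-6 m, h = 43e-6 m, L = 49849e-6 m, dP = 198e3 Pa
Step 2: Q = w * h^3 * dP / (12 * mu * L)
Q = 188e-6 * (43e-6)^3 * 198e3 / (12 * 0.001 * 49849e-6) = 4.9475559e-09 m^3/s
Step 3: Convert Q from m^3/s to nL/s (1 m^3 = 1e12 nL, so multiply by 1e12).
Q = 4947.556 nL/s


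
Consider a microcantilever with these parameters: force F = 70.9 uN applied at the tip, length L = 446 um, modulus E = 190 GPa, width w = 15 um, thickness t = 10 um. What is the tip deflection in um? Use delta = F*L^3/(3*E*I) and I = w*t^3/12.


Step 1: Calculate the second moment of area.
I = w * t^3 / 12 = 15 * 10^3 / 12 = 1250.0 um^4
Step 2: Convert E to consistent units (1 GPa = 1000 uN/um^2).
E = 190 GPa = 190000 uN/um^2
Step 3: Calculate tip deflection.
delta = F * L^3 / (3 * E * I)
delta = 70.9 * 446^3 / (3 * 190000 * 1250.0)
delta = 8.8281 um


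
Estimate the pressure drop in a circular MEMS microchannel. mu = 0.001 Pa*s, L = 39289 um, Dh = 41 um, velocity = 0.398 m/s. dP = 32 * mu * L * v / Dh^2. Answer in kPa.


Step 1: Convert to SI: L = 39289e-6 m, Dh = 41e-6 m
Step 2: dP = 32 * 0.001 * 39289e-6 * 0.398 / (41e-6)^2
Step 3: dP = 297670.85 Pa
Step 4: Convert to kPa: dP = 297.67 kPa


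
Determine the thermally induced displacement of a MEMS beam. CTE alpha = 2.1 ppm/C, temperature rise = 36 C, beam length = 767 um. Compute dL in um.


Step 1: Convert CTE: alpha = 2.1 ppm/C = 2.1e-6 /C
Step 2: dL = 2.1e-6 * 36 * 767
dL = 0.058 um


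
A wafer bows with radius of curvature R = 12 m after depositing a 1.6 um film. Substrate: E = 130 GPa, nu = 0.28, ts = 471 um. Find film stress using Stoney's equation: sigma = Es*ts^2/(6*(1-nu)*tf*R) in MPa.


Step 1: Compute numerator: Es * ts^2 = 130 * 471^2 = 28839330 (GPa*um^2)
Step 2: Compute denominator (R in um): 6*(1-nu)*tf*R = 6*0.72*1.6*12e6 = 82944000.0 (um^2)
Step 3: sigma (GPa) = 28839330 / 82944000.0 = 3.47696e-01 GPa
Step 4: Convert to MPa (x1000): sigma = 347.7 MPa


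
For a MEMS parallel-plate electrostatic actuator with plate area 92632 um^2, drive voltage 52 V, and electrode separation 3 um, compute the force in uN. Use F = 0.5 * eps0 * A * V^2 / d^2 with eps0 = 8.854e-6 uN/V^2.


Step 1: Identify parameters.
eps0 = 8.854e-6 uN/V^2, A = 92632 um^2, V = 52 V, d = 3 um
Step 2: Compute V^2 = 52^2 = 2704
Step 3: Compute d^2 = 3^2 = 9
Step 4: F = 0.5 * 8.854e-6 * 92632 * 2704 / 9
F = 123.207 uN


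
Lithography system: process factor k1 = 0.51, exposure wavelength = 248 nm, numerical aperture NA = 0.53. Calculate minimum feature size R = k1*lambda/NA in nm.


Step 1: Identify values: k1 = 0.51, lambda = 248 nm, NA = 0.53
Step 2: R = k1 * lambda / NA
R = 0.51 * 248 / 0.53
R = 238.6 nm


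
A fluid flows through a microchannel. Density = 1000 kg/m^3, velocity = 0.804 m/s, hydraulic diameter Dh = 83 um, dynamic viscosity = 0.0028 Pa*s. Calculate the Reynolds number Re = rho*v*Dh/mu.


Step 1: Convert Dh to meters: Dh = 83e-6 m
Step 2: Re = rho * v * Dh / mu
Re = 1000 * 0.804 * 83e-6 / 0.0028
Re = 23.833


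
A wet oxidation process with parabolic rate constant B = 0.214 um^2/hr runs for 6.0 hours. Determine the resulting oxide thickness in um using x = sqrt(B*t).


Step 1: Compute B*t = 0.214 * 6.0 = 1.284
Step 2: x = sqrt(1.284)
x = 1.133 um


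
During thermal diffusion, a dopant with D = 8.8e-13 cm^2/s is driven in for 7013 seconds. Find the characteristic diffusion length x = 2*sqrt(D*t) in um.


Step 1: Compute D*t = 8.8e-13 * 7013 = 6.17144e-09 cm^2
Step 2: sqrt(D*t) = 7.85585e-05 cm
Step 3: x = 2 * 7.85585e-05 cm = 1.57117e-04 cm
Step 4: Convert to um (1 cm = 1e4 um): x = 1.571 um


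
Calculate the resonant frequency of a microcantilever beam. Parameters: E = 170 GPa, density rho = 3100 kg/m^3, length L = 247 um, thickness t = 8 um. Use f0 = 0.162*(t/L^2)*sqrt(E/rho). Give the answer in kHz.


Step 1: Convert units to SI.
t_SI = 8e-6 m, L_SI = 247e-6 m
Step 2: Calculate sqrt(E/rho).
sqrt(170e9 / 3100) = 7405.32 m/s
Step 3: Compute f0.
f0 = 0.162 * 8e-6 / (247e-6)^2 * 7405.32 = 157309.5 Hz = 157.31 kHz


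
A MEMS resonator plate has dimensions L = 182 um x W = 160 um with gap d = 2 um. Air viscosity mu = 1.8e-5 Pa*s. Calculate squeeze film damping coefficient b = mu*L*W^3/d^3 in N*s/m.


Step 1: Convert to SI.
L = 182e-6 m, W = 160e-6 m, d = 2e-6 m
Step 2: W^3 = (160e-6)^3 = 4.10e-12 m^3
Step 3: d^3 = (2e-6)^3 = 8.00e-18 m^3
Step 4: b = 1.8e-5 * 182e-6 * 4.10e-12 / 8.00e-18
b = 1.68e-03 N*s/m


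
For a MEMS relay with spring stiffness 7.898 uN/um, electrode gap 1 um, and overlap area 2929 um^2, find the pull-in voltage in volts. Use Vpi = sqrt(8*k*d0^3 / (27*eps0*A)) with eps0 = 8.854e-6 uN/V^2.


Step 1: Compute numerator: 8 * k * d0^3 = 8 * 7.898 * 1^3 = 63.184
Step 2: Compute denominator: 27 * eps0 * A = 27 * 8.854e-6 * 2929 = 0.700201
Step 3: Vpi = sqrt(63.184 / 0.700201)
Vpi = 9.5 V


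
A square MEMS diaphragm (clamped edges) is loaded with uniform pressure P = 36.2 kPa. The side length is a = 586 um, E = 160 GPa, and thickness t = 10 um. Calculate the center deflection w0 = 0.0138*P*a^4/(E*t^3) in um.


Step 1: Convert pressure to compatible units (E is in GPa, so P in GPa).
P = 36.2 kPa = 36.2e-6 GPa
Step 2: Compute numerator: 0.0138 * P * a^4.
a^4 = 586^4 = 117920812816
numerator = 0.0138 * 36.2e-6 * 117920812816 = 5.89085e+04
Step 3: Compute denominator: E * t^3 = 160 * 10^3 = 160000
Step 4: w0 = numerator / denominator = 5.89085e+04 / 160000 = 0.3682 um


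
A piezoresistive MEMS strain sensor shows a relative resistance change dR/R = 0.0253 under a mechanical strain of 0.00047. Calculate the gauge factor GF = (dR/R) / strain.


Step 1: Identify values.
dR/R = 0.0253, strain = 0.00047
Step 2: GF = (dR/R) / strain = 0.0253 / 0.00047
GF = 53.8


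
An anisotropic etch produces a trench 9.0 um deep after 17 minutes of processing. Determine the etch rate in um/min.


Step 1: Etch rate = depth / time
Step 2: rate = 9.0 / 17
rate = 0.529 um/min


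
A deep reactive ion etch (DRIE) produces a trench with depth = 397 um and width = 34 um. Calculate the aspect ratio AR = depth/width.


Step 1: AR = depth / width
Step 2: AR = 397 / 34
AR = 11.7


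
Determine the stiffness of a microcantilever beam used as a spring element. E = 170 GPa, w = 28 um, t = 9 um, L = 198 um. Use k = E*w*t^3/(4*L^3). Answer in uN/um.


Step 1: Convert E to consistent units (1 GPa = 1000 uN/um^2).
E = 170 GPa = 170000 uN/um^2
Step 2: Compute t^3 = 9^3 = 729
Step 3: Compute L^3 = 198^3 = 7762392
Step 4: k = 170000 * 28 * 729 / (4 * 7762392)
k = 111.7581 uN/um


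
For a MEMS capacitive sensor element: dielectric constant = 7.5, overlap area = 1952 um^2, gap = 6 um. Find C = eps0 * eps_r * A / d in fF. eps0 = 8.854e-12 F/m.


Step 1: Convert area to m^2: A = 1952e-12 m^2
Step 2: Convert gap to m: d = 6e-6 m
Step 3: C = eps0 * eps_r * A / d
C = 8.854e-12 * 7.5 * 1952e-12 / 6e-6
Step 4: Convert to fF (multiply by 1e15).
C = 21.6 fF


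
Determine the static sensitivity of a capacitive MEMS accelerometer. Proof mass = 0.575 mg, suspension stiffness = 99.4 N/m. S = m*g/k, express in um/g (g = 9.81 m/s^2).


Step 1: Convert mass: m = 0.575 mg = 5.75e-07 kg
Step 2: S = m * g / k = 5.75e-07 * 9.81 / 99.4
Step 3: S = 5.67e-08 m/g
Step 4: Convert to um/g: S = 0.057 um/g


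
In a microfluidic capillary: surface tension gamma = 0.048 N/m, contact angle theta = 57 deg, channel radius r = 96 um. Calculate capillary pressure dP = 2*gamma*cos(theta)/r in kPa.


Step 1: cos(57 deg) = 0.5446
Step 2: Convert r to m: r = 96e-6 m
Step 3: dP = 2 * 0.048 * 0.5446 / 96e-6 = 544.6 Pa
Step 4: Convert Pa to kPa (divide by 1000).
dP = 0.54 kPa


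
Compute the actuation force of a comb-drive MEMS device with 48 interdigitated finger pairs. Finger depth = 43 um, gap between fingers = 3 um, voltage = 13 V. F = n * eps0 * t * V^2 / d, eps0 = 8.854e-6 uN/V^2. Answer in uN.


Step 1: Parameters: n=48, eps0=8.854e-6 uN/V^2, t=43 um, V=13 V, d=3 um
Step 2: V^2 = 169
Step 3: F = 48 * 8.854e-6 * 43 * 169 / 3
F = 1.029 uN


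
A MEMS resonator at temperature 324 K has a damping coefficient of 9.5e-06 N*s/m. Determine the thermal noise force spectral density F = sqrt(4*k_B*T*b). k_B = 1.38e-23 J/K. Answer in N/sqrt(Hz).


Step 1: Compute 4 * k_B * T * b
= 4 * 1.38e-23 * 324 * 9.5e-06
= 1.6991e-25 N^2/Hz
Step 2: F_noise = sqrt(1.6991e-25)
F_noise = 4.12e-13 N/sqrt(Hz)


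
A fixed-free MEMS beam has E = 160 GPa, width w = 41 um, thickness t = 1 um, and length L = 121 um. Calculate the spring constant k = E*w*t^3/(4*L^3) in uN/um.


Step 1: Convert E to consistent units (1 GPa = 1000 uN/um^2).
E = 160 GPa = 160000 uN/um^2
Step 2: Compute t^3 = 1^3 = 1
Step 3: Compute L^3 = 121^3 = 1771561
Step 4: k = 160000 * 41 * 1 / (4 * 1771561)
k = 0.9257 uN/um


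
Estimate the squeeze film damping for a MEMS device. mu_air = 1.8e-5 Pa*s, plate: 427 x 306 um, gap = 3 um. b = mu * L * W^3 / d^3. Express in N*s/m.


Step 1: Convert to SI.
L = 427e-6 m, W = 306e-6 m, d = 3e-6 m
Step 2: W^3 = (306e-6)^3 = 2.87e-11 m^3
Step 3: d^3 = (3e-6)^3 = 2.70e-17 m^3
Step 4: b = 1.8e-5 * 427e-6 * 2.87e-11 / 2.70e-17
b = 8.16e-03 N*s/m


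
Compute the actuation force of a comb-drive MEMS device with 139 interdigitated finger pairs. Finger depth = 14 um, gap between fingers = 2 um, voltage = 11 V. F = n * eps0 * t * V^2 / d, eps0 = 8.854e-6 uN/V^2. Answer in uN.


Step 1: Parameters: n=139, eps0=8.854e-6 uN/V^2, t=14 um, V=11 V, d=2 um
Step 2: V^2 = 121
Step 3: F = 139 * 8.854e-6 * 14 * 121 / 2
F = 1.042 uN


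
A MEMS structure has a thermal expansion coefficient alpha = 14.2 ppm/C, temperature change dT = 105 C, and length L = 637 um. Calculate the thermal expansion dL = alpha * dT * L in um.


Step 1: Convert CTE: alpha = 14.2 ppm/C = 14.2e-6 /C
Step 2: dL = 14.2e-6 * 105 * 637
dL = 0.9498 um


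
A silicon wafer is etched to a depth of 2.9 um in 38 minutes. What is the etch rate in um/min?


Step 1: Etch rate = depth / time
Step 2: rate = 2.9 / 38
rate = 0.076 um/min


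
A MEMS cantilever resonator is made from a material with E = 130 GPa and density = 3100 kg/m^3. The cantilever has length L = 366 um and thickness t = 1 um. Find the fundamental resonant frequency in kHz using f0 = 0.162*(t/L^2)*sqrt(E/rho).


Step 1: Convert units to SI.
t_SI = 1e-6 m, L_SI = 366e-6 m
Step 2: Calculate sqrt(E/rho).
sqrt(130e9 / 3100) = 6475.76 m/s
Step 3: Compute f0.
f0 = 0.162 * 1e-6 / (366e-6)^2 * 6475.76 = 7831.5 Hz = 7.83 kHz


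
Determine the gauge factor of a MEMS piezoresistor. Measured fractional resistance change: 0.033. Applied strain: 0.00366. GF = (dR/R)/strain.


Step 1: Identify values.
dR/R = 0.033, strain = 0.00366
Step 2: GF = (dR/R) / strain = 0.033 / 0.00366
GF = 9.0


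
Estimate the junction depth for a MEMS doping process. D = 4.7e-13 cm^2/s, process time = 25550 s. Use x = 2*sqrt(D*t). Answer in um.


Step 1: Compute D*t = 4.7e-13 * 25550 = 1.20085e-08 cm^2
Step 2: sqrt(D*t) = 1.09583e-04 cm
Step 3: x = 2 * 1.09583e-04 cm = 2.19166e-04 cm
Step 4: Convert to um (1 cm = 1e4 um): x = 2.192 um


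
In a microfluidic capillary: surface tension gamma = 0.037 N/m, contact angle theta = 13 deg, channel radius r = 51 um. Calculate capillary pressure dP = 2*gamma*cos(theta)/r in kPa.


Step 1: cos(13 deg) = 0.9744
Step 2: Convert r to m: r = 51e-6 m
Step 3: dP = 2 * 0.037 * 0.9744 / 51e-6 = 1413.8 Pa
Step 4: Convert Pa to kPa (divide by 1000).
dP = 1.41 kPa


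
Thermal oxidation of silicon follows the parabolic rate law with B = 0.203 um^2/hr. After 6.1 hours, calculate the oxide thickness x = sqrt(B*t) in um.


Step 1: Compute B*t = 0.203 * 6.1 = 1.2383
Step 2: x = sqrt(1.2383)
x = 1.113 um


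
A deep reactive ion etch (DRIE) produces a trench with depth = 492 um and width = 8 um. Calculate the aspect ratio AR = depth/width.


Step 1: AR = depth / width
Step 2: AR = 492 / 8
AR = 61.5


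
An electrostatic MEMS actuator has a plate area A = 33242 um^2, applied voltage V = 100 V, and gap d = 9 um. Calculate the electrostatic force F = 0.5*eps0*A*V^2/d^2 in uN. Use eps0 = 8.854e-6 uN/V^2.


Step 1: Identify parameters.
eps0 = 8.854e-6 uN/V^2, A = 33242 um^2, V = 100 V, d = 9 um
Step 2: Compute V^2 = 100^2 = 10000
Step 3: Compute d^2 = 9^2 = 81
Step 4: F = 0.5 * 8.854e-6 * 33242 * 10000 / 81
F = 18.168 uN


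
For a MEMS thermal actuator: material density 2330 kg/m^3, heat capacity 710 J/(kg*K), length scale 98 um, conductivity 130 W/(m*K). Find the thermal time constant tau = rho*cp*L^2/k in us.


Step 1: Convert L to m: L = 98e-6 m
Step 2: L^2 = (98e-6)^2 = 9.604e-09 m^2
Step 3: tau = 2330 * 710 * 9.604e-09 / 130 = 1.2221459e-04 s
Step 4: Convert to microseconds (multiply by 1e6).
tau = 122.215 us


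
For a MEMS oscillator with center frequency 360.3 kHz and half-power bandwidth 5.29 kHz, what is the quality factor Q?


Step 1: Q = f0 / bandwidth
Step 2: Q = 360.3 / 5.29
Q = 68.1


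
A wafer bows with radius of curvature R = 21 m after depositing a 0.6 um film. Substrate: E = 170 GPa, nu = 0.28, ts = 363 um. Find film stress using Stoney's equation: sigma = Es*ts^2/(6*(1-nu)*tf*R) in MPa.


Step 1: Compute numerator: Es * ts^2 = 170 * 363^2 = 22400730 (GPa*um^2)
Step 2: Compute denominator (R in um): 6*(1-nu)*tf*R = 6*0.72*0.6*21e6 = 54432000.0 (um^2)
Step 3: sigma (GPa) = 22400730 / 54432000.0 = 4.11536e-01 GPa
Step 4: Convert to MPa (x1000): sigma = 411.5 MPa


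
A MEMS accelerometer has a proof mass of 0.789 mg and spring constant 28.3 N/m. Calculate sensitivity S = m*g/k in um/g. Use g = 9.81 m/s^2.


Step 1: Convert mass: m = 0.789 mg = 7.89e-07 kg
Step 2: S = m * g / k = 7.89e-07 * 9.81 / 28.3
Step 3: S = 2.74e-07 m/g
Step 4: Convert to um/g: S = 0.274 um/g


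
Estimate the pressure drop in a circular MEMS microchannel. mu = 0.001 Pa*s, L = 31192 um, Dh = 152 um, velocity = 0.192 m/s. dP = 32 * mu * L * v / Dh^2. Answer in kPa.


Step 1: Convert to SI: L = 31192e-6 m, Dh = 152e-6 m
Step 2: dP = 32 * 0.001 * 31192e-6 * 0.192 / (152e-6)^2
Step 3: dP = 8294.83 Pa
Step 4: Convert to kPa: dP = 8.29 kPa


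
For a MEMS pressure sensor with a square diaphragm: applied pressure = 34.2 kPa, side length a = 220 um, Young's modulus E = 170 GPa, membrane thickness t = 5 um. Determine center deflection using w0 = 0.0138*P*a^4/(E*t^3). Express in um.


Step 1: Convert pressure to compatible units (E is in GPa, so P in GPa).
P = 34.2 kPa = 34.2e-6 GPa
Step 2: Compute numerator: 0.0138 * P * a^4.
a^4 = 220^4 = 2342560000
numerator = 0.0138 * 34.2e-6 * 2342560000 = 1.106e+03
Step 3: Compute denominator: E * t^3 = 170 * 5^3 = 21250
Step 4: w0 = numerator / denominator = 1.106e+03 / 21250 = 0.052 um


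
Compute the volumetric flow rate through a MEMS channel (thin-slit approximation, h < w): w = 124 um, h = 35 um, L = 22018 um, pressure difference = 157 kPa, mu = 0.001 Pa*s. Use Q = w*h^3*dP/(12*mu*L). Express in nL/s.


Step 1: Convert all dimensions to SI (meters).
w = 124e-6 m, h = 35e-6 m, L = 22018e-6 m, dP = 157e3 Pa
Step 2: Q = w * h^3 * dP / (12 * mu * L)
Q = 124e-6 * (35e-6)^3 * 157e3 / (12 * 0.001 * 22018e-6) = 3.1591217e-09 m^3/s
Step 3: Convert Q from m^3/s to nL/s (1 m^3 = 1e12 nL, so multiply by 1e12).
Q = 3159.122 nL/s


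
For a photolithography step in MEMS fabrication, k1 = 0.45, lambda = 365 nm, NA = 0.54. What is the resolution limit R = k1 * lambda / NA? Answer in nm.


Step 1: Identify values: k1 = 0.45, lambda = 365 nm, NA = 0.54
Step 2: R = k1 * lambda / NA
R = 0.45 * 365 / 0.54
R = 304.2 nm


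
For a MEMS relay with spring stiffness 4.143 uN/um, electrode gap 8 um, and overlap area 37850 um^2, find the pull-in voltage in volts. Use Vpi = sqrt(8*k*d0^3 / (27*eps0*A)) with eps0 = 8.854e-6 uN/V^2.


Step 1: Compute numerator: 8 * k * d0^3 = 8 * 4.143 * 8^3 = 16969.728
Step 2: Compute denominator: 27 * eps0 * A = 27 * 8.854e-6 * 37850 = 9.048345
Step 3: Vpi = sqrt(16969.728 / 9.048345)
Vpi = 43.31 V


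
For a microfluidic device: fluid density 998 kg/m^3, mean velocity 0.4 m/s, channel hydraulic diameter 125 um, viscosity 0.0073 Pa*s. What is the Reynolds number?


Step 1: Convert Dh to meters: Dh = 125e-6 m
Step 2: Re = rho * v * Dh / mu
Re = 998 * 0.4 * 125e-6 / 0.0073
Re = 6.836


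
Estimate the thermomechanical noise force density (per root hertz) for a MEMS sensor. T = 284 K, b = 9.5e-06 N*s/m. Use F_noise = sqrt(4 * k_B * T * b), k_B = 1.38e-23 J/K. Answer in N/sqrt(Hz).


Step 1: Compute 4 * k_B * T * b
= 4 * 1.38e-23 * 284 * 9.5e-06
= 1.4893e-25 N^2/Hz
Step 2: F_noise = sqrt(1.4893e-25)
F_noise = 3.86e-13 N/sqrt(Hz)


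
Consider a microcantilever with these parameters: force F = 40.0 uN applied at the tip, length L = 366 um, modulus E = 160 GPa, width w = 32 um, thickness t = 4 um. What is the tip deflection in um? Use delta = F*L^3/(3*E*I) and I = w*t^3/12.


Step 1: Calculate the second moment of area.
I = w * t^3 / 12 = 32 * 4^3 / 12 = 170.6667 um^4
Step 2: Convert E to consistent units (1 GPa = 1000 uN/um^2).
E = 160 GPa = 160000 uN/um^2
Step 3: Calculate tip deflection.
delta = F * L^3 / (3 * E * I)
delta = 40.0 * 366^3 / (3 * 160000 * 170.6667)
delta = 23.9394 um


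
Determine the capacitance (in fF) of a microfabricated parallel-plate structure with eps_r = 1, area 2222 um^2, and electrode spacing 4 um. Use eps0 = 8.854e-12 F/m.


Step 1: Convert area to m^2: A = 2222e-12 m^2
Step 2: Convert gap to m: d = 4e-6 m
Step 3: C = eps0 * eps_r * A / d
C = 8.854e-12 * 1 * 2222e-12 / 4e-6
Step 4: Convert to fF (multiply by 1e15).
C = 4.92 fF


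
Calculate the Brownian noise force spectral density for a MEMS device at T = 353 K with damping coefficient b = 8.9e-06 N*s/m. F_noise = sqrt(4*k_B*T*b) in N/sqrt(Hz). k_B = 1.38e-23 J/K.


Step 1: Compute 4 * k_B * T * b
= 4 * 1.38e-23 * 353 * 8.9e-06
= 1.7342e-25 N^2/Hz
Step 2: F_noise = sqrt(1.7342e-25)
F_noise = 4.16e-13 N/sqrt(Hz)


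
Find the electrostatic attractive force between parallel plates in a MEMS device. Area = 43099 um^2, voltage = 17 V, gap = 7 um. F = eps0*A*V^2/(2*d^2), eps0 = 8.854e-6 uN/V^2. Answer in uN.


Step 1: Identify parameters.
eps0 = 8.854e-6 uN/V^2, A = 43099 um^2, V = 17 V, d = 7 um
Step 2: Compute V^2 = 17^2 = 289
Step 3: Compute d^2 = 7^2 = 49
Step 4: F = 0.5 * 8.854e-6 * 43099 * 289 / 49
F = 1.125 uN


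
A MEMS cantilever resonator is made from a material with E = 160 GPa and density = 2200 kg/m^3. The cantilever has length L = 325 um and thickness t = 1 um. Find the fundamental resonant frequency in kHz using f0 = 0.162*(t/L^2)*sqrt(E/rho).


Step 1: Convert units to SI.
t_SI = 1e-6 m, L_SI = 325e-6 m
Step 2: Calculate sqrt(E/rho).
sqrt(160e9 / 2200) = 8528.03 m/s
Step 3: Compute f0.
f0 = 0.162 * 1e-6 / (325e-6)^2 * 8528.03 = 13079.7 Hz = 13.08 kHz


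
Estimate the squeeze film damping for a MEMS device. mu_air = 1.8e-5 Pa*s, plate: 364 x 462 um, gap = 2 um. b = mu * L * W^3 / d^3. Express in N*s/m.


Step 1: Convert to SI.
L = 364e-6 m, W = 462e-6 m, d = 2e-6 m
Step 2: W^3 = (462e-6)^3 = 9.86e-11 m^3
Step 3: d^3 = (2e-6)^3 = 8.00e-18 m^3
Step 4: b = 1.8e-5 * 364e-6 * 9.86e-11 / 8.00e-18
b = 8.08e-02 N*s/m


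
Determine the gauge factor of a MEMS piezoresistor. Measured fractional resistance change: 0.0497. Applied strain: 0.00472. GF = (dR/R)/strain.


Step 1: Identify values.
dR/R = 0.0497, strain = 0.00472
Step 2: GF = (dR/R) / strain = 0.0497 / 0.00472
GF = 10.5


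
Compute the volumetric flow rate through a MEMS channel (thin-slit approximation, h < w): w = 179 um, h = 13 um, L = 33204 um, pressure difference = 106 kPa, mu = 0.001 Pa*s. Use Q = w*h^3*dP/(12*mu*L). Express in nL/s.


Step 1: Convert all dimensions to SI (meters).
w = 179e-6 m, h = 13e-6 m, L = 33204e-6 m, dP = 106e3 Pa
Step 2: Q = w * h^3 * dP / (12 * mu * L)
Q = 179e-6 * (13e-6)^3 * 106e3 / (12 * 0.001 * 33204e-6) = 1.0462062e-10 m^3/s
Step 3: Convert Q from m^3/s to nL/s (1 m^3 = 1e12 nL, so multiply by 1e12).
Q = 104.621 nL/s


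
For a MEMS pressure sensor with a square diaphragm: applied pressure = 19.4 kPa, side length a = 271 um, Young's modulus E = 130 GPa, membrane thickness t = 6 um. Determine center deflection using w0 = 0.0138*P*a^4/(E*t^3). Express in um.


Step 1: Convert pressure to compatible units (E is in GPa, so P in GPa).
P = 19.4 kPa = 19.4e-6 GPa
Step 2: Compute numerator: 0.0138 * P * a^4.
a^4 = 271^4 = 5393580481
numerator = 0.0138 * 19.4e-6 * 5393580481 = 1.444e+03
Step 3: Compute denominator: E * t^3 = 130 * 6^3 = 28080
Step 4: w0 = numerator / denominator = 1.444e+03 / 28080 = 0.0514 um


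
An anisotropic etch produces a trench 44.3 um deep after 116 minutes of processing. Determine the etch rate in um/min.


Step 1: Etch rate = depth / time
Step 2: rate = 44.3 / 116
rate = 0.382 um/min


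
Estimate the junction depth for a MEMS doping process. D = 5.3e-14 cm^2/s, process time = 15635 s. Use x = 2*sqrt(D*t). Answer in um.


Step 1: Compute D*t = 5.3e-14 * 15635 = 8.28655e-10 cm^2
Step 2: sqrt(D*t) = 2.8786e-05 cm
Step 3: x = 2 * 2.8786e-05 cm = 5.7572e-05 cm
Step 4: Convert to um (1 cm = 1e4 um): x = 0.576 um


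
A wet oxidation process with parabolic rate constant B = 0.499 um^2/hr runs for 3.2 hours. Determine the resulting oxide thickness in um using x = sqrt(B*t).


Step 1: Compute B*t = 0.499 * 3.2 = 1.5968
Step 2: x = sqrt(1.5968)
x = 1.264 um


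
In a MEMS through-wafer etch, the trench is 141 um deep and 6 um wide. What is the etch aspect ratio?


Step 1: AR = depth / width
Step 2: AR = 141 / 6
AR = 23.5


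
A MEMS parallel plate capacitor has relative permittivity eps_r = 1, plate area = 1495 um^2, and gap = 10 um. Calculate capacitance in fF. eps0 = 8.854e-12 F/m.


Step 1: Convert area to m^2: A = 1495e-12 m^2
Step 2: Convert gap to m: d = 10e-6 m
Step 3: C = eps0 * eps_r * A / d
C = 8.854e-12 * 1 * 1495e-12 / 10e-6
Step 4: Convert to fF (multiply by 1e15).
C = 1.32 fF


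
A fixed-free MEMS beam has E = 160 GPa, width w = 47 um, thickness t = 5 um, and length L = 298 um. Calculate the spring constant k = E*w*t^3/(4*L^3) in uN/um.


Step 1: Convert E to consistent units (1 GPa = 1000 uN/um^2).
E = 160 GPa = 160000 uN/um^2
Step 2: Compute t^3 = 5^3 = 125
Step 3: Compute L^3 = 298^3 = 26463592
Step 4: k = 160000 * 47 * 125 / (4 * 26463592)
k = 8.8801 uN/um


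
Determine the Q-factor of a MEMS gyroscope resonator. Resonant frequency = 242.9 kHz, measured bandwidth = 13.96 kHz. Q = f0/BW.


Step 1: Q = f0 / bandwidth
Step 2: Q = 242.9 / 13.96
Q = 17.4


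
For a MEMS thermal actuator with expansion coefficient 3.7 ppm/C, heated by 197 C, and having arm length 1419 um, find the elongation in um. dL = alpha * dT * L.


Step 1: Convert CTE: alpha = 3.7 ppm/C = 3.7e-6 /C
Step 2: dL = 3.7e-6 * 197 * 1419
dL = 1.0343 um


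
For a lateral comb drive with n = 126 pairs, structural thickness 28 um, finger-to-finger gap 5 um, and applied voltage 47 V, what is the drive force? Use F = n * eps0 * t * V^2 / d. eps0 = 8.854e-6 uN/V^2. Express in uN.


Step 1: Parameters: n=126, eps0=8.854e-6 uN/V^2, t=28 um, V=47 V, d=5 um
Step 2: V^2 = 2209
Step 3: F = 126 * 8.854e-6 * 28 * 2209 / 5
F = 13.8 uN


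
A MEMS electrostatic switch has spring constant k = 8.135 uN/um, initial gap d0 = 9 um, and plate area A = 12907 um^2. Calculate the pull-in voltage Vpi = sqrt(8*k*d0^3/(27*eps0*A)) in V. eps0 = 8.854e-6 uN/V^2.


Step 1: Compute numerator: 8 * k * d0^3 = 8 * 8.135 * 9^3 = 47443.32
Step 2: Compute denominator: 27 * eps0 * A = 27 * 8.854e-6 * 12907 = 3.085522
Step 3: Vpi = sqrt(47443.32 / 3.085522)
Vpi = 124.0 V


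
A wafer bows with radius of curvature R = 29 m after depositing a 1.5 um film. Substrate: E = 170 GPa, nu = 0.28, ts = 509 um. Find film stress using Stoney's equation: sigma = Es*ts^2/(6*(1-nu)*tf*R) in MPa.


Step 1: Compute numerator: Es * ts^2 = 170 * 509^2 = 44043770 (GPa*um^2)
Step 2: Compute denominator (R in um): 6*(1-nu)*tf*R = 6*0.72*1.5*29e6 = 187920000.0 (um^2)
Step 3: sigma (GPa) = 44043770 / 187920000.0 = 2.34375e-01 GPa
Step 4: Convert to MPa (x1000): sigma = 234.4 MPa


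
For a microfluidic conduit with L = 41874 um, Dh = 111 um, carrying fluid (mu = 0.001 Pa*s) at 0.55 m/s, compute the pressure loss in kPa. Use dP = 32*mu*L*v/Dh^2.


Step 1: Convert to SI: L = 41874e-6 m, Dh = 111e-6 m
Step 2: dP = 32 * 0.001 * 41874e-6 * 0.55 / (111e-6)^2
Step 3: dP = 59815.14 Pa
Step 4: Convert to kPa: dP = 59.82 kPa


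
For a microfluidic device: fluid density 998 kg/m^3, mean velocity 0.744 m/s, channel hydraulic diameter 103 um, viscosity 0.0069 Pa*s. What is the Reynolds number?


Step 1: Convert Dh to meters: Dh = 103e-6 m
Step 2: Re = rho * v * Dh / mu
Re = 998 * 0.744 * 103e-6 / 0.0069
Re = 11.084


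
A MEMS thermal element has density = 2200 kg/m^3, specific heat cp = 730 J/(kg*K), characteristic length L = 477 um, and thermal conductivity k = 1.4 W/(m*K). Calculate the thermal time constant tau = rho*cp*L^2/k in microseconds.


Step 1: Convert L to m: L = 477e-6 m
Step 2: L^2 = (477e-6)^2 = 2.27529e-07 m^2
Step 3: tau = 2200 * 730 * 2.27529e-07 / 1.4 = 2.6100826714e-01 s
Step 4: Convert to microseconds (multiply by 1e6).
tau = 261008.267 us


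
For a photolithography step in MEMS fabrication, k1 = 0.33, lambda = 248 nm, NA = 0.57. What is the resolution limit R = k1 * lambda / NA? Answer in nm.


Step 1: Identify values: k1 = 0.33, lambda = 248 nm, NA = 0.57
Step 2: R = k1 * lambda / NA
R = 0.33 * 248 / 0.57
R = 143.6 nm


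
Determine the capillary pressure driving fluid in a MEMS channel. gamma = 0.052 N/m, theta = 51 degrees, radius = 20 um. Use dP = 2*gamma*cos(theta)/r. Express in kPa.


Step 1: cos(51 deg) = 0.6293
Step 2: Convert r to m: r = 20e-6 m
Step 3: dP = 2 * 0.052 * 0.6293 / 20e-6 = 3272.4 Pa
Step 4: Convert Pa to kPa (divide by 1000).
dP = 3.27 kPa


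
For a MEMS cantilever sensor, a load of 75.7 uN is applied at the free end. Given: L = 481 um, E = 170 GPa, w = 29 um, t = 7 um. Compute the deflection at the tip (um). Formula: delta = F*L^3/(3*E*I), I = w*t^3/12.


Step 1: Calculate the second moment of area.
I = w * t^3 / 12 = 29 * 7^3 / 12 = 828.9167 um^4
Step 2: Convert E to consistent units (1 GPa = 1000 uN/um^2).
E = 170 GPa = 170000 uN/um^2
Step 3: Calculate tip deflection.
delta = F * L^3 / (3 * E * I)
delta = 75.7 * 481^3 / (3 * 170000 * 828.9167)
delta = 19.9274 um


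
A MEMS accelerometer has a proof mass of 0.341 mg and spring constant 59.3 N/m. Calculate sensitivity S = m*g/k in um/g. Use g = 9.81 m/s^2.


Step 1: Convert mass: m = 0.341 mg = 3.41e-07 kg
Step 2: S = m * g / k = 3.41e-07 * 9.81 / 59.3
Step 3: S = 5.64e-08 m/g
Step 4: Convert to um/g: S = 0.056 um/g


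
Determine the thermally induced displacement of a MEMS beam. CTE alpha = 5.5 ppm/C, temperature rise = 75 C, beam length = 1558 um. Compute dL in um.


Step 1: Convert CTE: alpha = 5.5 ppm/C = 5.5e-6 /C
Step 2: dL = 5.5e-6 * 75 * 1558
dL = 0.6427 um


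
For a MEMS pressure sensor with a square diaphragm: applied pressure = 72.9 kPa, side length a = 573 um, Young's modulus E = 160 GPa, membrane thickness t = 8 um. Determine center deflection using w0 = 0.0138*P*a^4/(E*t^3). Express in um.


Step 1: Convert pressure to compatible units (E is in GPa, so P in GPa).
P = 72.9 kPa = 72.9e-6 GPa
Step 2: Compute numerator: 0.0138 * P * a^4.
a^4 = 573^4 = 107799932241
numerator = 0.0138 * 72.9e-6 * 107799932241 = 1.084489e+05
Step 3: Compute denominator: E * t^3 = 160 * 8^3 = 81920
Step 4: w0 = numerator / denominator = 1.084489e+05 / 81920 = 1.3238 um


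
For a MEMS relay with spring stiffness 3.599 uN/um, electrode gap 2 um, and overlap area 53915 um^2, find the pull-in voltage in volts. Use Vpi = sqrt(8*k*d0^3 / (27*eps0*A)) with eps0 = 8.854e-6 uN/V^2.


Step 1: Compute numerator: 8 * k * d0^3 = 8 * 3.599 * 2^3 = 230.336
Step 2: Compute denominator: 27 * eps0 * A = 27 * 8.854e-6 * 53915 = 12.888812
Step 3: Vpi = sqrt(230.336 / 12.888812)
Vpi = 4.23 V


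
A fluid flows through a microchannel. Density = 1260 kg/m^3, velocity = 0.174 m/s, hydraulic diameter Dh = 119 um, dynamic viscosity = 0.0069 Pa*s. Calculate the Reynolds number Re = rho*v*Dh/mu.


Step 1: Convert Dh to meters: Dh = 119e-6 m
Step 2: Re = rho * v * Dh / mu
Re = 1260 * 0.174 * 119e-6 / 0.0069
Re = 3.781


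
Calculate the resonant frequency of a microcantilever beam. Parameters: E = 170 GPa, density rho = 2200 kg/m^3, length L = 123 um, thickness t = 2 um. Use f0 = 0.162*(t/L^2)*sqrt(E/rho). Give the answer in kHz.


Step 1: Convert units to SI.
t_SI = 2e-6 m, L_SI = 123e-6 m
Step 2: Calculate sqrt(E/rho).
sqrt(170e9 / 2200) = 8790.49 m/s
Step 3: Compute f0.
f0 = 0.162 * 2e-6 / (123e-6)^2 * 8790.49 = 188255.6 Hz = 188.26 kHz


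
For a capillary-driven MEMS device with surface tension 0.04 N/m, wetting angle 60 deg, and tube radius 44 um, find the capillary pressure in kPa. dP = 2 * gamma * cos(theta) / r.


Step 1: cos(60 deg) = 0.5
Step 2: Convert r to m: r = 44e-6 m
Step 3: dP = 2 * 0.04 * 0.5 / 44e-6 = 909.1 Pa
Step 4: Convert Pa to kPa (divide by 1000).
dP = 0.91 kPa


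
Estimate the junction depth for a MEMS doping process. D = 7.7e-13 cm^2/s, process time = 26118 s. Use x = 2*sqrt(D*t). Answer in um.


Step 1: Compute D*t = 7.7e-13 * 26118 = 2.011086e-08 cm^2
Step 2: sqrt(D*t) = 1.41813e-04 cm
Step 3: x = 2 * 1.41813e-04 cm = 2.83626e-04 cm
Step 4: Convert to um (1 cm = 1e4 um): x = 2.836 um


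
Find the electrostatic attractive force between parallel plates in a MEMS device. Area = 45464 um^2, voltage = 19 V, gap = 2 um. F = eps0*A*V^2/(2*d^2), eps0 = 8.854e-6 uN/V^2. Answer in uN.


Step 1: Identify parameters.
eps0 = 8.854e-6 uN/V^2, A = 45464 um^2, V = 19 V, d = 2 um
Step 2: Compute V^2 = 19^2 = 361
Step 3: Compute d^2 = 2^2 = 4
Step 4: F = 0.5 * 8.854e-6 * 45464 * 361 / 4
F = 18.165 uN


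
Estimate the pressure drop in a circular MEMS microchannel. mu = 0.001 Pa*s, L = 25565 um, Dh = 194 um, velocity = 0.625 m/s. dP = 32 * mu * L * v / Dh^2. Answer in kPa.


Step 1: Convert to SI: L = 25565e-6 m, Dh = 194e-6 m
Step 2: dP = 32 * 0.001 * 25565e-6 * 0.625 / (194e-6)^2
Step 3: dP = 13585.40 Pa
Step 4: Convert to kPa: dP = 13.59 kPa
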